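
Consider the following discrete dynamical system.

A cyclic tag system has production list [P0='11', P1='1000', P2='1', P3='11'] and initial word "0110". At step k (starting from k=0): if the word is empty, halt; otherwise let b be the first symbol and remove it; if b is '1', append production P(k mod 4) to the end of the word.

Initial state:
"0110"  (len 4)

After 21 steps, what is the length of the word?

14

gen 0: "0110"  (len 4)
gen 1: "110"  (len 3)
gen 2: "101000"  (len 6)
gen 3: "010001"  (len 6)
gen 4: "10001"  (len 5)
gen 5: "000111"  (len 6)
gen 6: "00111"  (len 5)
gen 7: "0111"  (len 4)
gen 8: "111"  (len 3)
gen 9: "1111"  (len 4)
gen 10: "1111000"  (len 7)
gen 11: "1110001"  (len 7)
gen 12: "11000111"  (len 8)
gen 13: "100011111"  (len 9)
gen 14: "000111111000"  (len 12)
gen 15: "00111111000"  (len 11)
gen 16: "0111111000"  (len 10)
gen 17: "111111000"  (len 9)
gen 18: "111110001000"  (len 12)
gen 19: "111100010001"  (len 12)
gen 20: "1110001000111"  (len 13)
gen 21: "11000100011111"  (len 14)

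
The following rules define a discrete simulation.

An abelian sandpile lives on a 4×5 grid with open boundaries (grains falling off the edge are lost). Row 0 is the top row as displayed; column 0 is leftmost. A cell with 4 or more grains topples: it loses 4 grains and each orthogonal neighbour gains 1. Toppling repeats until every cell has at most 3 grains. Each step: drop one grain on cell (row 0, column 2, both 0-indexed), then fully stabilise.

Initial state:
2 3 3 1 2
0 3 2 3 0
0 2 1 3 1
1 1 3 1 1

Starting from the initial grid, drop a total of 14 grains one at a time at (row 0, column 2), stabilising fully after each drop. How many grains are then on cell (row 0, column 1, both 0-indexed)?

3

t=0: 2 3 3 1 2
0 3 2 3 0
0 2 1 3 1
1 1 3 1 1
t=1: 3 1 2 3 2
1 1 1 1 1
0 3 3 0 2
1 1 3 2 1
t=2: 3 1 3 3 2
1 1 1 1 1
0 3 3 0 2
1 1 3 2 1
t=3: 3 2 1 0 3
1 1 2 2 1
0 3 3 0 2
1 1 3 2 1
t=4: 3 2 2 0 3
1 1 2 2 1
0 3 3 0 2
1 1 3 2 1
t=5: 3 2 3 0 3
1 1 2 2 1
0 3 3 0 2
1 1 3 2 1
t=6: 3 3 0 1 3
1 1 3 2 1
0 3 3 0 2
1 1 3 2 1
t=7: 3 3 1 1 3
1 1 3 2 1
0 3 3 0 2
1 1 3 2 1
t=8: 3 3 2 1 3
1 1 3 2 1
0 3 3 0 2
1 1 3 2 1
t=9: 3 3 3 1 3
1 1 3 2 1
0 3 3 0 2
1 1 3 2 1
t=10: 0 2 2 2 3
3 0 2 3 1
1 1 2 1 2
1 3 0 3 1
t=11: 0 2 3 2 3
3 0 2 3 1
1 1 2 1 2
1 3 0 3 1
t=12: 0 3 0 3 3
3 0 3 3 1
1 1 2 1 2
1 3 0 3 1
t=13: 0 3 1 3 3
3 0 3 3 1
1 1 2 1 2
1 3 0 3 1
t=14: 0 3 2 3 3
3 0 3 3 1
1 1 2 1 2
1 3 0 3 1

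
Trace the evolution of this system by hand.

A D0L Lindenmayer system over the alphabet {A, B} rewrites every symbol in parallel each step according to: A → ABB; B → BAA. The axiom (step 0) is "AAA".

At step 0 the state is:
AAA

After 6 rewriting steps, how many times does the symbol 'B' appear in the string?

k=0  AAA
k=1  ABBABBABB
k=2  ABBBAABAAABBBAABAAABBBAABAA
k=3  ABBBAABAABAAABBABBBAAABBABBABBBAABAABAAABBABBBAAABBABBABBBAABAABAAABBABBBAAABBABB
k=4  ABBBAABAABAAABBABBBAAABBABBBAAABBABBABBBAABAAABBBAABAABAAA…BABBBAAABBABBABBBAABAAABBBAABAABAAABBABBABBBAABAAABBBAABAA  (len 243)
k=5  ABBBAABAABAAABBABBBAAABBABBBAAABBABBABBBAABAAABBBAABAABAAA…ABAAABBBAABAABAAABBABBBAAABBABBABBBAABAABAAABBABBBAAABBABB  (len 729)
k=6  ABBBAABAABAAABBABBBAAABBABBBAAABBABBABBBAABAAABBBAABAABAAA…BABBBAAABBABBABBBAABAAABBBAABAABAAABBABBABBBAABAAABBBAABAA  (len 2187)

1092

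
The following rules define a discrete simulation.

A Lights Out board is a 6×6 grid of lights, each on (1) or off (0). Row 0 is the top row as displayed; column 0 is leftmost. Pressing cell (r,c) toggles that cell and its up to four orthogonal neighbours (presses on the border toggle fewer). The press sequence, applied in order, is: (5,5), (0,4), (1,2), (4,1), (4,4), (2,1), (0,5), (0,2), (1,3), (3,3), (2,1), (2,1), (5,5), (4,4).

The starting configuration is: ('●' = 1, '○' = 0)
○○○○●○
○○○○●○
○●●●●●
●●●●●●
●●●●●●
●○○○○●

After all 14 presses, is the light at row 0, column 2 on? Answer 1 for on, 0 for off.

0

k=0  ○○○○●○
○○○○●○
○●●●●●
●●●●●●
●●●●●●
●○○○○●
k=1  ○○○○●○
○○○○●○
○●●●●●
●●●●●●
●●●●●○
●○○○●○
k=2  ○○○●○●
○○○○○○
○●●●●●
●●●●●●
●●●●●○
●○○○●○
k=3  ○○●●○●
○●●●○○
○●○●●●
●●●●●●
●●●●●○
●○○○●○
k=4  ○○●●○●
○●●●○○
○●○●●●
●○●●●●
○○○●●○
●●○○●○
k=5  ○○●●○●
○●●●○○
○●○●●●
●○●●○●
○○○○○●
●●○○○○
k=6  ○○●●○●
○○●●○○
●○●●●●
●●●●○●
○○○○○●
●●○○○○
k=7  ○○●●●○
○○●●○●
●○●●●●
●●●●○●
○○○○○●
●●○○○○
k=8  ○●○○●○
○○○●○●
●○●●●●
●●●●○●
○○○○○●
●●○○○○
k=9  ○●○●●○
○○●○●●
●○●○●●
●●●●○●
○○○○○●
●●○○○○
k=10  ○●○●●○
○○●○●●
●○●●●●
●●○○●●
○○○●○●
●●○○○○
k=11  ○●○●●○
○●●○●●
○●○●●●
●○○○●●
○○○●○●
●●○○○○
k=12  ○●○●●○
○○●○●●
●○●●●●
●●○○●●
○○○●○●
●●○○○○
k=13  ○●○●●○
○○●○●●
●○●●●●
●●○○●●
○○○●○○
●●○○●●
k=14  ○●○●●○
○○●○●●
●○●●●●
●●○○○●
○○○○●●
●●○○○●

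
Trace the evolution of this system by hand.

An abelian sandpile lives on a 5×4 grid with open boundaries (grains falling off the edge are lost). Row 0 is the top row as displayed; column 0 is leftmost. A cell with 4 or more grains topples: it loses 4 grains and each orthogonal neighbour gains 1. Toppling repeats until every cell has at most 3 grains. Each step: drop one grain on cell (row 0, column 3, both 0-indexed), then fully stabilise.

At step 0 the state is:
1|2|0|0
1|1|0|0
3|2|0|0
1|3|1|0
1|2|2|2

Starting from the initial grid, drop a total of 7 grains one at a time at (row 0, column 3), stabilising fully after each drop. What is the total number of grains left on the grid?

step 0: 1|2|0|0
1|1|0|0
3|2|0|0
1|3|1|0
1|2|2|2
step 1: 1|2|0|1
1|1|0|0
3|2|0|0
1|3|1|0
1|2|2|2
step 2: 1|2|0|2
1|1|0|0
3|2|0|0
1|3|1|0
1|2|2|2
step 3: 1|2|0|3
1|1|0|0
3|2|0|0
1|3|1|0
1|2|2|2
step 4: 1|2|1|0
1|1|0|1
3|2|0|0
1|3|1|0
1|2|2|2
step 5: 1|2|1|1
1|1|0|1
3|2|0|0
1|3|1|0
1|2|2|2
step 6: 1|2|1|2
1|1|0|1
3|2|0|0
1|3|1|0
1|2|2|2
step 7: 1|2|1|3
1|1|0|1
3|2|0|0
1|3|1|0
1|2|2|2

27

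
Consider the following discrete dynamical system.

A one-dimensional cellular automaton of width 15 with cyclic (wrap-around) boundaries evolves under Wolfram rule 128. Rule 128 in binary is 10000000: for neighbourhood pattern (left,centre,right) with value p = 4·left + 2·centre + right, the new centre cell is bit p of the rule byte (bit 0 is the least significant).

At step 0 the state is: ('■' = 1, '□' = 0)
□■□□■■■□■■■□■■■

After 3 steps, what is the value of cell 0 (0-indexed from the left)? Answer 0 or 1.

gen 0: □■□□■■■□■■■□■■■
gen 1: □□□□□■□□□■□□□■□
gen 2: □□□□□□□□□□□□□□□
gen 3: □□□□□□□□□□□□□□□

0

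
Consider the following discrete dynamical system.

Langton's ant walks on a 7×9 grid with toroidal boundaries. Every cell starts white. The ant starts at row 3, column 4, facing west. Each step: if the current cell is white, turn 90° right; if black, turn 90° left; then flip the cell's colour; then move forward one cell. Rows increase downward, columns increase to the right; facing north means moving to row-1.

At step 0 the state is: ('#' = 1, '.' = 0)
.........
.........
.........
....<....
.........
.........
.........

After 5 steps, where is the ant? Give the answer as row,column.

4,4

gen 0: .........
.........
.........
....<....
.........
.........
.........
gen 1: .........
.........
....^....
....#....
.........
.........
.........
gen 2: .........
.........
....#>...
....#....
.........
.........
.........
gen 3: .........
.........
....##...
....#v...
.........
.........
.........
gen 4: .........
.........
....##...
....<#...
.........
.........
.........
gen 5: .........
.........
....##...
.....#...
....v....
.........
.........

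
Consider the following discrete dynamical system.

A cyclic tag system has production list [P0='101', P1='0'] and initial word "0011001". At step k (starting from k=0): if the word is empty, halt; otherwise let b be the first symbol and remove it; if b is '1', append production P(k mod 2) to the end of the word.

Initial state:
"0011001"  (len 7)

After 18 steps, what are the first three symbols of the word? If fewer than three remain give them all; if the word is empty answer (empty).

k=0  "0011001"  (len 7)
k=1  "011001"  (len 6)
k=2  "11001"  (len 5)
k=3  "1001101"  (len 7)
k=4  "0011010"  (len 7)
k=5  "011010"  (len 6)
k=6  "11010"  (len 5)
k=7  "1010101"  (len 7)
k=8  "0101010"  (len 7)
k=9  "101010"  (len 6)
k=10  "010100"  (len 6)
k=11  "10100"  (len 5)
k=12  "01000"  (len 5)
k=13  "1000"  (len 4)
k=14  "0000"  (len 4)
k=15  "000"  (len 3)
k=16  "00"  (len 2)
k=17  "0"  (len 1)
k=18  (halted — word empty)

(empty)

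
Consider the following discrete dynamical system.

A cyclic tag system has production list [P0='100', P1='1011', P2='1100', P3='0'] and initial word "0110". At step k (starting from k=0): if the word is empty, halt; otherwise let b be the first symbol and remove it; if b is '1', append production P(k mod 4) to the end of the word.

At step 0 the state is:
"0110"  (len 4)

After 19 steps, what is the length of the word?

step 0: "0110"  (len 4)
step 1: "110"  (len 3)
step 2: "101011"  (len 6)
step 3: "010111100"  (len 9)
step 4: "10111100"  (len 8)
step 5: "0111100100"  (len 10)
step 6: "111100100"  (len 9)
step 7: "111001001100"  (len 12)
step 8: "110010011000"  (len 12)
step 9: "10010011000100"  (len 14)
step 10: "00100110001001011"  (len 17)
step 11: "0100110001001011"  (len 16)
step 12: "100110001001011"  (len 15)
step 13: "00110001001011100"  (len 17)
step 14: "0110001001011100"  (len 16)
step 15: "110001001011100"  (len 15)
step 16: "100010010111000"  (len 15)
step 17: "00010010111000100"  (len 17)
step 18: "0010010111000100"  (len 16)
step 19: "010010111000100"  (len 15)

15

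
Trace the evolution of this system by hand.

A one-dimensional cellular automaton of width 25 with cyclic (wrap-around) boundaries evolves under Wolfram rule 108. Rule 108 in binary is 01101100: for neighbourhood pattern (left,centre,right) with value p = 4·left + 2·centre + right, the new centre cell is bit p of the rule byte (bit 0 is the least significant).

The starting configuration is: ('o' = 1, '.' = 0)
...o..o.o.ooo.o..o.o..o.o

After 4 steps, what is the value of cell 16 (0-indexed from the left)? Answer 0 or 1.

k=0  ...o..o.o.ooo.o..o.o..o.o
k=1  ...o..ooooo.ooo..ooo..ooo
k=2  ...o..o...ooo.o..o.o..o.o
k=3  ...o..o...o.ooo..ooo..ooo
k=4  ...o..o...ooo.o..o.o..o.o

0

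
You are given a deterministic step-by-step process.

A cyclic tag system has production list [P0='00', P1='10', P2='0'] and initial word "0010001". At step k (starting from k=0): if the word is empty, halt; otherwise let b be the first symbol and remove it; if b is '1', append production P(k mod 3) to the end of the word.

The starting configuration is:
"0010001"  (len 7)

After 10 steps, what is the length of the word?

[0] "0010001"  (len 7)
[1] "010001"  (len 6)
[2] "10001"  (len 5)
[3] "00010"  (len 5)
[4] "0010"  (len 4)
[5] "010"  (len 3)
[6] "10"  (len 2)
[7] "000"  (len 3)
[8] "00"  (len 2)
[9] "0"  (len 1)
[10] (halted — word empty)

0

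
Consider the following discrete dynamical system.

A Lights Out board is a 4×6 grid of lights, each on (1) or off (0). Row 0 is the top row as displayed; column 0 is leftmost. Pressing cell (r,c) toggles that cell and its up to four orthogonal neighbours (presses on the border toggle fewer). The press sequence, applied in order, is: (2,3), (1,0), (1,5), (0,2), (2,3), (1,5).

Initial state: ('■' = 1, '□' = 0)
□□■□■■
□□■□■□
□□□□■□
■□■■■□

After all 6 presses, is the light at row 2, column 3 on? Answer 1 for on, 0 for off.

k=0  □□■□■■
□□■□■□
□□□□■□
■□■■■□
k=1  □□■□■■
□□■■■□
□□■■□□
■□■□■□
k=2  ■□■□■■
■■■■■□
■□■■□□
■□■□■□
k=3  ■□■□■□
■■■■□■
■□■■□■
■□■□■□
k=4  ■■□■■□
■■□■□■
■□■■□■
■□■□■□
k=5  ■■□■■□
■■□□□■
■□□□■■
■□■■■□
k=6  ■■□■■■
■■□□■□
■□□□■□
■□■■■□

0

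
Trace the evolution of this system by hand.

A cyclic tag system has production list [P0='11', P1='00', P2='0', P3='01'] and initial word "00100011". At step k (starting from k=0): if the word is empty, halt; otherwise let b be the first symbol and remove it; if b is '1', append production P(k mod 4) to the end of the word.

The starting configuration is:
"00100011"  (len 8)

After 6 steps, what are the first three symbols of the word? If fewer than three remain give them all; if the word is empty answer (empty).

110

0) "00100011"  (len 8)
1) "0100011"  (len 7)
2) "100011"  (len 6)
3) "000110"  (len 6)
4) "00110"  (len 5)
5) "0110"  (len 4)
6) "110"  (len 3)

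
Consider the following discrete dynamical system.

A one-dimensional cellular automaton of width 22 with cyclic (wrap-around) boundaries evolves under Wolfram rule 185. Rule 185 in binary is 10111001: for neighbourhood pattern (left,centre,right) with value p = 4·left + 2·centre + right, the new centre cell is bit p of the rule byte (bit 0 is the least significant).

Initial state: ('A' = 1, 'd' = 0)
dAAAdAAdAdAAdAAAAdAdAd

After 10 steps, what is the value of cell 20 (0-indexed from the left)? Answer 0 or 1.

1

[0] dAAAdAAdAdAAdAAAAdAdAd
[1] dAAdAAdAdAAdAAAAdAdAdA
[2] AAdAAdAdAAdAAAAdAdAdAd
[3] AdAAdAdAAdAAAAdAdAdAdA
[4] dAAdAdAAdAAAAdAdAdAdAA
[5] AAdAdAAdAAAAdAdAdAdAAd
[6] AdAdAAdAAAAdAdAdAdAAdA
[7] dAdAAdAAAAdAdAdAdAAdAA
[8] AdAAdAAAAdAdAdAdAAdAAd
[9] dAAdAAAAdAdAdAdAAdAAdA
[10] AAdAAAAdAdAdAdAAdAAdAd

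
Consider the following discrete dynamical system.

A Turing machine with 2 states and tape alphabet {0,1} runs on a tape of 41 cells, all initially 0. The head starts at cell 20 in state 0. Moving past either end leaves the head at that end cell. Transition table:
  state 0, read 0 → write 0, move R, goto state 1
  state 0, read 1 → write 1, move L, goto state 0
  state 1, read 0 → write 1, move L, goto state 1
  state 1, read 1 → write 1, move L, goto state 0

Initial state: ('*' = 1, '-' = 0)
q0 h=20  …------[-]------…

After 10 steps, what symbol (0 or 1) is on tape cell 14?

step 0: q0 h=20  …------[-]------…
step 1: q1 h=21  …------[-]------…
step 2: q1 h=20  …------[-]*-----…
step 3: q1 h=19  …------[-]**----…
step 4: q1 h=18  …------[-]***---…
step 5: q1 h=17  …------[-]****--…
step 6: q1 h=16  …------[-]*****-…
step 7: q1 h=15  …------[-]******…
step 8: q1 h=14  …------[-]******…
step 9: q1 h=13  …------[-]******…
step 10: q1 h=12  …------[-]******…

1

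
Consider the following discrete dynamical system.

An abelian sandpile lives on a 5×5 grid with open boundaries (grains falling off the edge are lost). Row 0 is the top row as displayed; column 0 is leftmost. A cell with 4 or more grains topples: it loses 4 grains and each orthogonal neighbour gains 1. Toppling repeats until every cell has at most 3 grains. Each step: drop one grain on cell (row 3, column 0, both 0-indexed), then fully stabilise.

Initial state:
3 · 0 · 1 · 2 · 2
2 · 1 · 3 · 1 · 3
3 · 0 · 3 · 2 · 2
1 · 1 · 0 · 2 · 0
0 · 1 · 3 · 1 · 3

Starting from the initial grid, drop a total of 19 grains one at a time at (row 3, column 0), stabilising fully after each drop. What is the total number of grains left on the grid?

step 0: 3 · 0 · 1 · 2 · 2
2 · 1 · 3 · 1 · 3
3 · 0 · 3 · 2 · 2
1 · 1 · 0 · 2 · 0
0 · 1 · 3 · 1 · 3
step 1: 3 · 0 · 1 · 2 · 2
2 · 1 · 3 · 1 · 3
3 · 0 · 3 · 2 · 2
2 · 1 · 0 · 2 · 0
0 · 1 · 3 · 1 · 3
step 2: 3 · 0 · 1 · 2 · 2
2 · 1 · 3 · 1 · 3
3 · 0 · 3 · 2 · 2
3 · 1 · 0 · 2 · 0
0 · 1 · 3 · 1 · 3
step 3: 3 · 0 · 1 · 2 · 2
3 · 1 · 3 · 1 · 3
0 · 1 · 3 · 2 · 2
1 · 2 · 0 · 2 · 0
1 · 1 · 3 · 1 · 3
step 4: 3 · 0 · 1 · 2 · 2
3 · 1 · 3 · 1 · 3
0 · 1 · 3 · 2 · 2
2 · 2 · 0 · 2 · 0
1 · 1 · 3 · 1 · 3
step 5: 3 · 0 · 1 · 2 · 2
3 · 1 · 3 · 1 · 3
0 · 1 · 3 · 2 · 2
3 · 2 · 0 · 2 · 0
1 · 1 · 3 · 1 · 3
step 6: 3 · 0 · 1 · 2 · 2
3 · 1 · 3 · 1 · 3
1 · 1 · 3 · 2 · 2
0 · 3 · 0 · 2 · 0
2 · 1 · 3 · 1 · 3
step 7: 3 · 0 · 1 · 2 · 2
3 · 1 · 3 · 1 · 3
1 · 1 · 3 · 2 · 2
1 · 3 · 0 · 2 · 0
2 · 1 · 3 · 1 · 3
step 8: 3 · 0 · 1 · 2 · 2
3 · 1 · 3 · 1 · 3
1 · 1 · 3 · 2 · 2
2 · 3 · 0 · 2 · 0
2 · 1 · 3 · 1 · 3
step 9: 3 · 0 · 1 · 2 · 2
3 · 1 · 3 · 1 · 3
1 · 1 · 3 · 2 · 2
3 · 3 · 0 · 2 · 0
2 · 1 · 3 · 1 · 3
step 10: 3 · 0 · 1 · 2 · 2
3 · 1 · 3 · 1 · 3
2 · 2 · 3 · 2 · 2
1 · 0 · 1 · 2 · 0
3 · 2 · 3 · 1 · 3
step 11: 3 · 0 · 1 · 2 · 2
3 · 1 · 3 · 1 · 3
2 · 2 · 3 · 2 · 2
2 · 0 · 1 · 2 · 0
3 · 2 · 3 · 1 · 3
step 12: 3 · 0 · 1 · 2 · 2
3 · 1 · 3 · 1 · 3
2 · 2 · 3 · 2 · 2
3 · 0 · 1 · 2 · 0
3 · 2 · 3 · 1 · 3
step 13: 3 · 0 · 1 · 2 · 2
3 · 1 · 3 · 1 · 3
3 · 2 · 3 · 2 · 2
1 · 1 · 1 · 2 · 0
0 · 3 · 3 · 1 · 3
step 14: 3 · 0 · 1 · 2 · 2
3 · 1 · 3 · 1 · 3
3 · 2 · 3 · 2 · 2
2 · 1 · 1 · 2 · 0
0 · 3 · 3 · 1 · 3
step 15: 3 · 0 · 1 · 2 · 2
3 · 1 · 3 · 1 · 3
3 · 2 · 3 · 2 · 2
3 · 1 · 1 · 2 · 0
0 · 3 · 3 · 1 · 3
step 16: 0 · 1 · 1 · 2 · 2
1 · 2 · 3 · 1 · 3
1 · 3 · 3 · 2 · 2
1 · 2 · 1 · 2 · 0
1 · 3 · 3 · 1 · 3
step 17: 0 · 1 · 1 · 2 · 2
1 · 2 · 3 · 1 · 3
1 · 3 · 3 · 2 · 2
2 · 2 · 1 · 2 · 0
1 · 3 · 3 · 1 · 3
step 18: 0 · 1 · 1 · 2 · 2
1 · 2 · 3 · 1 · 3
1 · 3 · 3 · 2 · 2
3 · 2 · 1 · 2 · 0
1 · 3 · 3 · 1 · 3
step 19: 0 · 1 · 1 · 2 · 2
1 · 2 · 3 · 1 · 3
2 · 3 · 3 · 2 · 2
0 · 3 · 1 · 2 · 0
2 · 3 · 3 · 1 · 3

46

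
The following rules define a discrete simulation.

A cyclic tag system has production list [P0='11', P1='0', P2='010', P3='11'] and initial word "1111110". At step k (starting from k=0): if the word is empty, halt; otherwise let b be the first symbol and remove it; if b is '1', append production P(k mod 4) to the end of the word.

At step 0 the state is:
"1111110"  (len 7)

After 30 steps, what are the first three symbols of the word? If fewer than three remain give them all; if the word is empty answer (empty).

110

[0] "1111110"  (len 7)
[1] "11111011"  (len 8)
[2] "11110110"  (len 8)
[3] "1110110010"  (len 10)
[4] "11011001011"  (len 11)
[5] "101100101111"  (len 12)
[6] "011001011110"  (len 12)
[7] "11001011110"  (len 11)
[8] "100101111011"  (len 12)
[9] "0010111101111"  (len 13)
[10] "010111101111"  (len 12)
[11] "10111101111"  (len 11)
[12] "011110111111"  (len 12)
[13] "11110111111"  (len 11)
[14] "11101111110"  (len 11)
[15] "1101111110010"  (len 13)
[16] "10111111001011"  (len 14)
[17] "011111100101111"  (len 15)
[18] "11111100101111"  (len 14)
[19] "1111100101111010"  (len 16)
[20] "11110010111101011"  (len 17)
[21] "111001011110101111"  (len 18)
[22] "110010111101011110"  (len 18)
[23] "10010111101011110010"  (len 20)
[24] "001011110101111001011"  (len 21)
[25] "01011110101111001011"  (len 20)
[26] "1011110101111001011"  (len 19)
[27] "011110101111001011010"  (len 21)
[28] "11110101111001011010"  (len 20)
[29] "111010111100101101011"  (len 21)
[30] "110101111001011010110"  (len 21)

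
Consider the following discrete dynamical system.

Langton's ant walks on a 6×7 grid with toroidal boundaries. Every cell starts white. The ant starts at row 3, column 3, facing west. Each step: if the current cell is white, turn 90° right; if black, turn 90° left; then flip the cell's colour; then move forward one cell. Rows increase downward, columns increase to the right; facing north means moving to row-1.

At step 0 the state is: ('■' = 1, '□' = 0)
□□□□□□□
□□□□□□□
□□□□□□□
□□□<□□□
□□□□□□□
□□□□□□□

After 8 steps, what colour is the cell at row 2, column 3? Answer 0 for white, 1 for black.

1

gen 0: □□□□□□□
□□□□□□□
□□□□□□□
□□□<□□□
□□□□□□□
□□□□□□□
gen 1: □□□□□□□
□□□□□□□
□□□^□□□
□□□■□□□
□□□□□□□
□□□□□□□
gen 2: □□□□□□□
□□□□□□□
□□□■>□□
□□□■□□□
□□□□□□□
□□□□□□□
gen 3: □□□□□□□
□□□□□□□
□□□■■□□
□□□■v□□
□□□□□□□
□□□□□□□
gen 4: □□□□□□□
□□□□□□□
□□□■■□□
□□□<■□□
□□□□□□□
□□□□□□□
gen 5: □□□□□□□
□□□□□□□
□□□■■□□
□□□□■□□
□□□v□□□
□□□□□□□
gen 6: □□□□□□□
□□□□□□□
□□□■■□□
□□□□■□□
□□<■□□□
□□□□□□□
gen 7: □□□□□□□
□□□□□□□
□□□■■□□
□□^□■□□
□□■■□□□
□□□□□□□
gen 8: □□□□□□□
□□□□□□□
□□□■■□□
□□■>■□□
□□■■□□□
□□□□□□□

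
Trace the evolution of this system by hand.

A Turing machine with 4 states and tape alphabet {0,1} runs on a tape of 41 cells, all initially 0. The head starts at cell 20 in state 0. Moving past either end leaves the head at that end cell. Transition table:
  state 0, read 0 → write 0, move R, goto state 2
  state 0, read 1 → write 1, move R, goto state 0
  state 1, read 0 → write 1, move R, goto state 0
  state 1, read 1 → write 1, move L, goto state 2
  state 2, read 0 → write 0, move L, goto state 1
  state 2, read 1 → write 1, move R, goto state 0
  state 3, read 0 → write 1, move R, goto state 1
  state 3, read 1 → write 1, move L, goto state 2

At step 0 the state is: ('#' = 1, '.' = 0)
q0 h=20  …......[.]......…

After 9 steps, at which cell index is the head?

23

0) q0 h=20  …......[.]......…
1) q2 h=21  …......[.]......…
2) q1 h=20  …......[.]......…
3) q0 h=21  ….....#[.]......…
4) q2 h=22  …....#.[.]......…
5) q1 h=21  ….....#[.]......…
6) q0 h=22  …....##[.]......…
7) q2 h=23  …...##.[.]......…
8) q1 h=22  …....##[.]......…
9) q0 h=23  …...###[.]......…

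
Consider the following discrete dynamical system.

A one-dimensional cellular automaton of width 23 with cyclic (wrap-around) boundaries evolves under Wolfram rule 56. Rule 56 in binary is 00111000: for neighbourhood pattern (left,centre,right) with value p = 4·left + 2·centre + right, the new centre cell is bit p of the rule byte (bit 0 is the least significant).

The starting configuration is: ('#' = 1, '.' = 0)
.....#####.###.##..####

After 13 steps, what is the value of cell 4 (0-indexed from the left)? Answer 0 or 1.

step 0: .....#####.###.##..####
step 1: #....#....##..##.#.#...
step 2: .#....#...#.#.#.#.#.#..
step 3: ..#....#...#.#.#.#.#.#.
step 4: ...#....#...#.#.#.#.#.#
step 5: #...#....#...#.#.#.#.#.
step 6: .#...#....#...#.#.#.#.#
step 7: #.#...#....#...#.#.#.#.
step 8: .#.#...#....#...#.#.#.#
step 9: #.#.#...#....#...#.#.#.
step 10: .#.#.#...#....#...#.#.#
step 11: #.#.#.#...#....#...#.#.
step 12: .#.#.#.#...#....#...#.#
step 13: #.#.#.#.#...#....#...#.

1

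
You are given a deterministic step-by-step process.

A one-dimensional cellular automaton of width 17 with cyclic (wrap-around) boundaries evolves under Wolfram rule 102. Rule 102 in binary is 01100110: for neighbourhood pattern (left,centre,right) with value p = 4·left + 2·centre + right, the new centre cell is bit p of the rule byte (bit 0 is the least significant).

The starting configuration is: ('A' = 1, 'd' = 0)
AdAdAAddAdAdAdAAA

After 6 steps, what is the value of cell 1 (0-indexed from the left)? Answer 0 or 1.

1

[0] AdAdAAddAdAdAdAAA
[1] AAAAdAdAAAAAAAddd
[2] dddAAAAddddddAddA
[3] ddAdddAdddddAAdAA
[4] dAAddAAddddAdAAdA
[5] AdAdAdAdddAAAdAAA
[6] AAAAAAAddAddAAddd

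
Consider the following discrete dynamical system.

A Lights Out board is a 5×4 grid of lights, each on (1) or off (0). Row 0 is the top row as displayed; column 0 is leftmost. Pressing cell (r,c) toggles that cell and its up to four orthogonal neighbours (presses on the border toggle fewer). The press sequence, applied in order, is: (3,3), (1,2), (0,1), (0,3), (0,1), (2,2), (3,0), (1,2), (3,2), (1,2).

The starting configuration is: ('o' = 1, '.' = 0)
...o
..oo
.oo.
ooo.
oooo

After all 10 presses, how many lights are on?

6

step 0: ...o
..oo
.oo.
ooo.
oooo
step 1: ...o
..oo
.ooo
oo.o
ooo.
step 2: ..oo
.o..
.o.o
oo.o
ooo.
step 3: oo.o
....
.o.o
oo.o
ooo.
step 4: ooo.
...o
.o.o
oo.o
ooo.
step 5: ....
.o.o
.o.o
oo.o
ooo.
step 6: ....
.ooo
..o.
oooo
ooo.
step 7: ....
.ooo
o.o.
..oo
.oo.
step 8: ..o.
....
o...
..oo
.oo.
step 9: ..o.
....
o.o.
.o..
.o..
step 10: ....
.ooo
o...
.o..
.o..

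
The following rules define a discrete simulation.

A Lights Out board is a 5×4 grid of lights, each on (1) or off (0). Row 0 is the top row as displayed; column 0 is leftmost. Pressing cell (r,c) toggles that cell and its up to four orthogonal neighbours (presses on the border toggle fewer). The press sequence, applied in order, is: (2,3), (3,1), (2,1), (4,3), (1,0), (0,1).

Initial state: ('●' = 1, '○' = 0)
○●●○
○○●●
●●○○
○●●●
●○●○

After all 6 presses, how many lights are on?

t=0: ○●●○
○○●●
●●○○
○●●●
●○●○
t=1: ○●●○
○○●○
●●●●
○●●○
●○●○
t=2: ○●●○
○○●○
●○●●
●○○○
●●●○
t=3: ○●●○
○●●○
○●○●
●●○○
●●●○
t=4: ○●●○
○●●○
○●○●
●●○●
●●○●
t=5: ●●●○
●○●○
●●○●
●●○●
●●○●
t=6: ○○○○
●●●○
●●○●
●●○●
●●○●

12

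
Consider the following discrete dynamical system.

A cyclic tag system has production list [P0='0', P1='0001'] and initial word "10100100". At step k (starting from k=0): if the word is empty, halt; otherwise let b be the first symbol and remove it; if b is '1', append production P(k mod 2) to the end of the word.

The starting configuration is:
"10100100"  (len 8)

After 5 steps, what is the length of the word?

5

gen 0: "10100100"  (len 8)
gen 1: "01001000"  (len 8)
gen 2: "1001000"  (len 7)
gen 3: "0010000"  (len 7)
gen 4: "010000"  (len 6)
gen 5: "10000"  (len 5)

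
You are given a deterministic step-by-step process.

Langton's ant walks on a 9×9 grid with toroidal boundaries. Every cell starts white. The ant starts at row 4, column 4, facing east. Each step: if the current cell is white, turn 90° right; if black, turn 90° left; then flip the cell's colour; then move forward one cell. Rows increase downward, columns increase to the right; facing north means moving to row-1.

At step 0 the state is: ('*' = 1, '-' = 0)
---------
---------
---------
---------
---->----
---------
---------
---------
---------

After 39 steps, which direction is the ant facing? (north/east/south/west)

0) ---------
---------
---------
---------
---->----
---------
---------
---------
---------
1) ---------
---------
---------
---------
----*----
----v----
---------
---------
---------
2) ---------
---------
---------
---------
----*----
---<*----
---------
---------
---------
3) ---------
---------
---------
---------
---^*----
---**----
---------
---------
---------
4) ---------
---------
---------
---------
---*>----
---**----
---------
---------
---------
5) ---------
---------
---------
----^----
---*-----
---**----
---------
---------
---------
6) ---------
---------
---------
----*>---
---*-----
---**----
---------
---------
---------
7) ---------
---------
---------
----**---
---*-v---
---**----
---------
---------
---------
8) ---------
---------
---------
----**---
---*<*---
---**----
---------
---------
---------
9) ---------
---------
---------
----^*---
---***---
---**----
---------
---------
---------
10) ---------
---------
---------
---<-*---
---***---
---**----
---------
---------
---------
11) ---------
---------
---^-----
---*-*---
---***---
---**----
---------
---------
---------
12) ---------
---------
---*>----
---*-*---
---***---
---**----
---------
---------
---------
13) ---------
---------
---**----
---*v*---
---***---
---**----
---------
---------
---------
14) ---------
---------
---**----
---<**---
---***---
---**----
---------
---------
---------
15) ---------
---------
---**----
----**---
---v**---
---**----
---------
---------
---------
16) ---------
---------
---**----
----**---
---->*---
---**----
---------
---------
---------
17) ---------
---------
---**----
----^*---
-----*---
---**----
---------
---------
---------
18) ---------
---------
---**----
---<-*---
-----*---
---**----
---------
---------
---------
19) ---------
---------
---^*----
---*-*---
-----*---
---**----
---------
---------
---------
20) ---------
---------
--<-*----
---*-*---
-----*---
---**----
---------
---------
---------
21) ---------
--^------
--*-*----
---*-*---
-----*---
---**----
---------
---------
---------
22) ---------
--*>-----
--*-*----
---*-*---
-----*---
---**----
---------
---------
---------
23) ---------
--**-----
--*v*----
---*-*---
-----*---
---**----
---------
---------
---------
24) ---------
--**-----
--<**----
---*-*---
-----*---
---**----
---------
---------
---------
25) ---------
--**-----
---**----
--v*-*---
-----*---
---**----
---------
---------
---------
26) ---------
--**-----
---**----
-<**-*---
-----*---
---**----
---------
---------
---------
27) ---------
--**-----
-^-**----
-***-*---
-----*---
---**----
---------
---------
---------
28) ---------
--**-----
-*>**----
-***-*---
-----*---
---**----
---------
---------
---------
29) ---------
--**-----
-****----
-*v*-*---
-----*---
---**----
---------
---------
---------
30) ---------
--**-----
-****----
-*->-*---
-----*---
---**----
---------
---------
---------
31) ---------
--**-----
-**^*----
-*---*---
-----*---
---**----
---------
---------
---------
32) ---------
--**-----
-*<-*----
-*---*---
-----*---
---**----
---------
---------
---------
33) ---------
--**-----
-*--*----
-*v--*---
-----*---
---**----
---------
---------
---------
34) ---------
--**-----
-*--*----
-<*--*---
-----*---
---**----
---------
---------
---------
35) ---------
--**-----
-*--*----
--*--*---
-v---*---
---**----
---------
---------
---------
36) ---------
--**-----
-*--*----
--*--*---
<*---*---
---**----
---------
---------
---------
37) ---------
--**-----
-*--*----
^-*--*---
**---*---
---**----
---------
---------
---------
38) ---------
--**-----
-*--*----
*>*--*---
**---*---
---**----
---------
---------
---------
39) ---------
--**-----
-*--*----
***--*---
*v---*---
---**----
---------
---------
---------

south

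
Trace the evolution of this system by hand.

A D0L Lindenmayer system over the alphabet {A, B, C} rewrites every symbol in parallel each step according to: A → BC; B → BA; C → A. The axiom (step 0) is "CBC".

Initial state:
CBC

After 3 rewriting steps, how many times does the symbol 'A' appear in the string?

7

[0] CBC
[1] ABAA
[2] BCBABCBC
[3] BAABABCBAABAA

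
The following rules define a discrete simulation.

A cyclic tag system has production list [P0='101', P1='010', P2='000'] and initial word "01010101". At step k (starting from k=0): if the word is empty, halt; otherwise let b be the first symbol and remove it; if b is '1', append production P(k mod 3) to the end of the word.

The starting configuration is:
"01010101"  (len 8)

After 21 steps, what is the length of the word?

step 0: "01010101"  (len 8)
step 1: "1010101"  (len 7)
step 2: "010101010"  (len 9)
step 3: "10101010"  (len 8)
step 4: "0101010101"  (len 10)
step 5: "101010101"  (len 9)
step 6: "01010101000"  (len 11)
step 7: "1010101000"  (len 10)
step 8: "010101000010"  (len 12)
step 9: "10101000010"  (len 11)
step 10: "0101000010101"  (len 13)
step 11: "101000010101"  (len 12)
step 12: "01000010101000"  (len 14)
step 13: "1000010101000"  (len 13)
step 14: "000010101000010"  (len 15)
step 15: "00010101000010"  (len 14)
step 16: "0010101000010"  (len 13)
step 17: "010101000010"  (len 12)
step 18: "10101000010"  (len 11)
step 19: "0101000010101"  (len 13)
step 20: "101000010101"  (len 12)
step 21: "01000010101000"  (len 14)

14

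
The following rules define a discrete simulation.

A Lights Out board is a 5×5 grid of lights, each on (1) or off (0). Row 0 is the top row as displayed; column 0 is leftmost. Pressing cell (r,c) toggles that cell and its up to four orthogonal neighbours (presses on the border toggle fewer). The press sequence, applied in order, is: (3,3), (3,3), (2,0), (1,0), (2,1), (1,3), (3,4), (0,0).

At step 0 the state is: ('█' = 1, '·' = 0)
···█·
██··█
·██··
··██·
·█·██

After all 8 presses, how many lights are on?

14

t=0: ···█·
██··█
·██··
··██·
·█·██
t=1: ···█·
██··█
·███·
····█
·█··█
t=2: ···█·
██··█
·██··
··██·
·█·██
t=3: ···█·
·█··█
█·█··
█·██·
·█·██
t=4: █··█·
█···█
··█··
█·██·
·█·██
t=5: █··█·
██··█
██···
████·
·█·██
t=6: █····
████·
██·█·
████·
·█·██
t=7: █····
████·
██·██
███·█
·█·█·
t=8: ·█···
·███·
██·██
███·█
·█·█·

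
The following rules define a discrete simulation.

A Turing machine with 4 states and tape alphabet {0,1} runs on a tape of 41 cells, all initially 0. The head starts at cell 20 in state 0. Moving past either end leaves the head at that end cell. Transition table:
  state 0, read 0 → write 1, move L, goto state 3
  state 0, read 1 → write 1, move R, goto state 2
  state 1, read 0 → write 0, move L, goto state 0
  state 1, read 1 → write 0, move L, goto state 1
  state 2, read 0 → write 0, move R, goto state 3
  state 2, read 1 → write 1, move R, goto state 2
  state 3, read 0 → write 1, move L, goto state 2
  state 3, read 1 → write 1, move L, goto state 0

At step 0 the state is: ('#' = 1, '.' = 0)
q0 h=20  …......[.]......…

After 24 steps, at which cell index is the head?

[0] q0 h=20  …......[.]......…
[1] q3 h=19  …......[.]#.....…
[2] q2 h=18  …......[.]##....…
[3] q3 h=19  …......[#]#.....…
[4] q0 h=18  …......[.]##....…
[5] q3 h=17  …......[.]###...…
[6] q2 h=16  …......[.]####..…
[7] q3 h=17  …......[#]###...…
[8] q0 h=16  …......[.]####..…
[9] q3 h=15  …......[.]#####.…
[10] q2 h=14  …......[.]######…
[11] q3 h=15  …......[#]#####.…
[12] q0 h=14  …......[.]######…
[13] q3 h=13  …......[.]######…
[14] q2 h=12  …......[.]######…
[15] q3 h=13  …......[#]######…
[16] q0 h=12  …......[.]######…
[17] q3 h=11  …......[.]######…
[18] q2 h=10  …......[.]######…
[19] q3 h=11  …......[#]######…
[20] q0 h=10  …......[.]######…
[21] q3 h= 9  …......[.]######…
[22] q2 h= 8  …......[.]######…
[23] q3 h= 9  …......[#]######…
[24] q0 h= 8  …......[.]######…

8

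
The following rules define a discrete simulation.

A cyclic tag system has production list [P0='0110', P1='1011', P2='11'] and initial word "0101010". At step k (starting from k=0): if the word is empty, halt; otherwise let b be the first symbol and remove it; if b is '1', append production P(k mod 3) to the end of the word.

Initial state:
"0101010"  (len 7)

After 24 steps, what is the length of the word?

35

[0] "0101010"  (len 7)
[1] "101010"  (len 6)
[2] "010101011"  (len 9)
[3] "10101011"  (len 8)
[4] "01010110110"  (len 11)
[5] "1010110110"  (len 10)
[6] "01011011011"  (len 11)
[7] "1011011011"  (len 10)
[8] "0110110111011"  (len 13)
[9] "110110111011"  (len 12)
[10] "101101110110110"  (len 15)
[11] "011011101101101011"  (len 18)
[12] "11011101101101011"  (len 17)
[13] "10111011011010110110"  (len 20)
[14] "01110110110101101101011"  (len 23)
[15] "1110110110101101101011"  (len 22)
[16] "1101101101011011010110110"  (len 25)
[17] "1011011010110110101101101011"  (len 28)
[18] "01101101011011010110110101111"  (len 29)
[19] "1101101011011010110110101111"  (len 28)
[20] "1011010110110101101101011111011"  (len 31)
[21] "01101011011010110110101111101111"  (len 32)
[22] "1101011011010110110101111101111"  (len 31)
[23] "1010110110101101101011111011111011"  (len 34)
[24] "01011011010110110101111101111101111"  (len 35)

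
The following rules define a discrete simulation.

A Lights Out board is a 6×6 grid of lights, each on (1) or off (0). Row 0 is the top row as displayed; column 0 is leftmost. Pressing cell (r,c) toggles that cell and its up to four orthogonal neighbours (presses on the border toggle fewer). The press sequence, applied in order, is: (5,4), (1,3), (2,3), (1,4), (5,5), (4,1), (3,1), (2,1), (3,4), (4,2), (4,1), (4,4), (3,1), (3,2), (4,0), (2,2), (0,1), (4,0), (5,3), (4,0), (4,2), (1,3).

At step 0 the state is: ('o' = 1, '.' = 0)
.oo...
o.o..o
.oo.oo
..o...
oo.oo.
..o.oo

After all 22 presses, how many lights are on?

17

step 0: .oo...
o.o..o
.oo.oo
..o...
oo.oo.
..o.oo
step 1: .oo...
o.o..o
.oo.oo
..o...
oo.o..
..oo..
step 2: .ooo..
o..ooo
.ooooo
..o...
oo.o..
..oo..
step 3: .ooo..
o...oo
.o...o
..oo..
oo.o..
..oo..
step 4: .oooo.
o..o..
.o..oo
..oo..
oo.o..
..oo..
step 5: .oooo.
o..o..
.o..oo
..oo..
oo.o.o
..oooo
step 6: .oooo.
o..o..
.o..oo
.ooo..
..oo.o
.ooooo
step 7: .oooo.
o..o..
....oo
o..o..
.ooo.o
.ooooo
step 8: .oooo.
oo.o..
ooo.oo
oo.o..
.ooo.o
.ooooo
step 9: .oooo.
oo.o..
ooo..o
oo..oo
.ooooo
.ooooo
step 10: .oooo.
oo.o..
ooo..o
ooo.oo
....oo
.o.ooo
step 11: .oooo.
oo.o..
ooo..o
o.o.oo
ooo.oo
...ooo
step 12: .oooo.
oo.o..
ooo..o
o.o..o
oooo..
...o.o
step 13: .oooo.
oo.o..
o.o..o
.o...o
o.oo..
...o.o
step 14: .oooo.
oo.o..
o....o
..oo.o
o..o..
...o.o
step 15: .oooo.
oo.o..
o....o
o.oo.o
.o.o..
o..o.o
step 16: .oooo.
oooo..
oooo.o
o..o.o
.o.o..
o..o.o
step 17: o..oo.
o.oo..
oooo.o
o..o.o
.o.o..
o..o.o
step 18: o..oo.
o.oo..
oooo.o
...o.o
o..o..
...o.o
step 19: o..oo.
o.oo..
oooo.o
...o.o
o.....
..o.oo
step 20: o..oo.
o.oo..
oooo.o
o..o.o
.o....
o.o.oo
step 21: o..oo.
o.oo..
oooo.o
o.oo.o
..oo..
o...oo
step 22: o...o.
o...o.
ooo..o
o.oo.o
..oo..
o...oo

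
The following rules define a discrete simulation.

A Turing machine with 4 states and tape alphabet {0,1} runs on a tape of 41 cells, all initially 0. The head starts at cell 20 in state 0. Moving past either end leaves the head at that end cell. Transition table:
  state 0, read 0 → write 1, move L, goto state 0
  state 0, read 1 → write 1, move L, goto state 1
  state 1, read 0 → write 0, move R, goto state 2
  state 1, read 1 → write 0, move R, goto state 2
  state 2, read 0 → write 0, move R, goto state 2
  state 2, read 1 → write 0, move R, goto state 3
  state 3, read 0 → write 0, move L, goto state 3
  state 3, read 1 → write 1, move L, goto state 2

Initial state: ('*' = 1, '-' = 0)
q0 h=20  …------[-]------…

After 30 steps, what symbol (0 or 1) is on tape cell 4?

1

[0] q0 h=20  …------[-]------…
[1] q0 h=19  …------[-]*-----…
[2] q0 h=18  …------[-]**----…
[3] q0 h=17  …------[-]***---…
[4] q0 h=16  …------[-]****--…
[5] q0 h=15  …------[-]*****-…
[6] q0 h=14  …------[-]******…
[7] q0 h=13  …------[-]******…
[8] q0 h=12  …------[-]******…
[9] q0 h=11  …------[-]******…
[10] q0 h=10  …------[-]******…
[11] q0 h= 9  …------[-]******…
[12] q0 h= 8  …------[-]******…
[13] q0 h= 7  …------[-]******…
[14] q0 h= 6  |------[-]******…
[15] q0 h= 5  |-----[-]******…
[16] q0 h= 4  |----[-]******…
[17] q0 h= 3  |---[-]******…
[18] q0 h= 2  |--[-]******…
[19] q0 h= 1  |-[-]******…
[20] q0 h= 0  |[-]******…
[21] q0 h= 0  |[*]******…
[22] q1 h= 0  |[*]******…
[23] q2 h= 1  |-[*]******…
[24] q3 h= 2  |--[*]******…
[25] q2 h= 1  |-[-]******…
[26] q2 h= 2  |--[*]******…
[27] q3 h= 3  |---[*]******…
[28] q2 h= 2  |--[-]******…
[29] q2 h= 3  |---[*]******…
[30] q3 h= 4  |----[*]******…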